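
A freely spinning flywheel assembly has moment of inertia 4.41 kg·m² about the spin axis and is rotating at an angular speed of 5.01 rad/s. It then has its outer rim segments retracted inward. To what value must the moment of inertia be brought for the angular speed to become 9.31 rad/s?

No external torque acts about the spin axis, so angular momentum is conserved.
I₂ = I₁ω₁ / ω₂ = (4.41)(5.01) / (9.31) = 2.373 kg·m².

I₂ ≈ 2.37 kg·m²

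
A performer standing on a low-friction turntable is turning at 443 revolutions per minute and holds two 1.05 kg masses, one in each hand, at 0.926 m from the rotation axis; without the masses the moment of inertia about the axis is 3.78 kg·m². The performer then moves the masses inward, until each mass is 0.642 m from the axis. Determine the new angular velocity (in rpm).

ω₂ ≈ 532 rpm

With no external torque about the axis, L is conserved: I₁ω₁ = I₂ω₂.
I₁ = 3.78 + 2(1.05)(0.926)² = 5.581 kg·m²; I₂ = 3.78 + 2(1.05)(0.642)² = 4.646 kg·m².
ω₂ = I₁ω₁ / I₂ = (5.581)(443 rpm) / (4.646) = 532.2 rpm.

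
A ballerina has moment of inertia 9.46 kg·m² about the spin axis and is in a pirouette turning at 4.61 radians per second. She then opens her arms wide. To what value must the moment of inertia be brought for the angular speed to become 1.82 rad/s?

Angular momentum about the spin axis is conserved since the torque about it is zero.
I₂ = I₁ω₁ / ω₂ = (9.46)(4.61) / (1.82) = 23.96 kg·m².

I₂ ≈ 24.0 kg·m²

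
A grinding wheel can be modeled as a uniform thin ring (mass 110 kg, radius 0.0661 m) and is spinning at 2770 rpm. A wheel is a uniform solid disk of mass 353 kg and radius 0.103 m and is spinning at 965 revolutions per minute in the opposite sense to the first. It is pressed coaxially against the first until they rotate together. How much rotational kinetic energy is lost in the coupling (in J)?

No external torque acts about the common axis, so total angular momentum is conserved.
Moments of inertia: I_A = (110)(0.0661)² = 0.4806 kg·m²; I_B = ½(353)(0.103)² = 1.872 kg·m².
Taking A's sense as positive: L = (0.4806)(2770) − (1.872)(965) = -475.7 kg·m²·rpm.
Combined I = 0.4806 + 1.872 = 2.353 kg·m².
ω_f = L / I = -475.7 / 2.353 = -202.1 rpm.
KE_i = ½ΣIω² = 29780 J; KE_f = ½(2.353)(21.17)² = 527.2 J.

ΔKE lost ≈ 29300 J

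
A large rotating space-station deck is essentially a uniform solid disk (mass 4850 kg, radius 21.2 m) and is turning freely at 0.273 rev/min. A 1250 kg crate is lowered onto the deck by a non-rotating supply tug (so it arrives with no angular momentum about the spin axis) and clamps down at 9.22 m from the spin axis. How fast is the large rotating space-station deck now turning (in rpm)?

The added mass arrives with no angular momentum about the spin axis, and any external torque about the spin axis is negligible, so the system's angular momentum is conserved.
I_p = ½(4850)(21.2)² = 1.090e+06 kg·m².
Added inertia Σmr² = (1250)(9.22)² = 1.063e+05 kg·m²; I_f = 1.090e+06 + 1.063e+05 = 1.196e+06 kg·m².
ω_f = I_p ω_i / I_f = (1.090e+06)(0.273) / 1.196e+06 = 0.2487 rpm.

ω_f ≈ 0.249 rpm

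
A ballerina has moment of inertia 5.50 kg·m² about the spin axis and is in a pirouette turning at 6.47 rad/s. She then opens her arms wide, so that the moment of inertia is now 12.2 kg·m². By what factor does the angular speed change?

ω₂/ω₁ ≈ 0.451

With no external torque about the axis, L is conserved: I₁ω₁ = I₂ω₂.
ω₂/ω₁ = I₁/I₂ = 5.500 / 12.20 = 0.4508.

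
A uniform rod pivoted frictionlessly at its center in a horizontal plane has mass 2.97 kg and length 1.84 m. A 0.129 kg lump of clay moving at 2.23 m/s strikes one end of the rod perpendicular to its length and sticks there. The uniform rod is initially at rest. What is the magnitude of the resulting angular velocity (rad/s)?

|ω_f| ≈ 0.279 rad/s

The axle reaction passes through the pivot and exerts no torque about it; angular momentum about the pivot is conserved through the impact.
I_p = (1/12)(2.97)(1.84)² = 0.8379 kg·m². Taking the sense of the lump of clay's angular momentum as positive, L_{lump} = m v R = (0.129)(2.23)(1.84/2) = 0.2647 kg·m²/s.
L_i = 0 + 0.2647 = 0.2647 kg·m²/s.
After sticking, I_f = I_p + m R² = 0.8379 + (0.129)(1.84/2)² = 0.9471 kg·m².
ω_f = L_i / I_f = 0.2647 / 0.9471 = 0.2794 rad/s.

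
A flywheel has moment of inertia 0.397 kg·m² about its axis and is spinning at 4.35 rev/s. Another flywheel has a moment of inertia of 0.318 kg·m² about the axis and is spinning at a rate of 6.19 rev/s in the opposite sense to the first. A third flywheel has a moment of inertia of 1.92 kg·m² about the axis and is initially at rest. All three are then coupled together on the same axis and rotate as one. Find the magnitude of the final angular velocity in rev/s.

The coupling torques are internal; angular momentum about the shared axis is conserved.
Taking A's sense as positive: L = (0.3970)(4.35) − (0.3180)(6.19) = -0.2415 kg·m²·rev/s.
Combined I = 0.3970 + 0.3180 + 1.920 = 2.635 kg·m².
ω_f = L / I = -0.2415 / 2.635 = -0.09164 rev/s.

|ω_f| ≈ 0.0916 rev/s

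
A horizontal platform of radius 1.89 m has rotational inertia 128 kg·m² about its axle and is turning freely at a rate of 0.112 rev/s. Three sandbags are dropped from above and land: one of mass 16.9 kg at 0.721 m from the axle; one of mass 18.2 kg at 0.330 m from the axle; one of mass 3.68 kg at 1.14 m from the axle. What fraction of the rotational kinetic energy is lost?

No external torque acts about the axle; L_before = L_after.
Added inertia Σmr² = (16.9)(0.721)² + (18.2)(0.330)² + (3.68)(1.14)² = 15.55 kg·m²; I_f = 128.0 + 15.55 = 143.5 kg·m².
ω_f = I_p ω_i / I_f = (128.0)(0.112) / 143.5 = 0.09987 rev/s.
KE_i = ½(128.0)(0.7037 rad/s)² = 31.69 J; KE_f = ½(143.5)(0.6275)² = 28.26 J.
Fraction lost = 0.1083.

fraction ≈ 0.108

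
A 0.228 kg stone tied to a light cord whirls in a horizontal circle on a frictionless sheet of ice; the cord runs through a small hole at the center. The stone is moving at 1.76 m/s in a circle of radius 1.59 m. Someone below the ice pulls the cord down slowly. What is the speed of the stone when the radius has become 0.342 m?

v₂ ≈ 8.18 m/s

Central (radial) force ⇒ zero torque about the center ⇒ m v r is constant.
v₂ = v₁ r₁ / r₂ = (1.76)(1.59) / (0.342) = 8.182 m/s.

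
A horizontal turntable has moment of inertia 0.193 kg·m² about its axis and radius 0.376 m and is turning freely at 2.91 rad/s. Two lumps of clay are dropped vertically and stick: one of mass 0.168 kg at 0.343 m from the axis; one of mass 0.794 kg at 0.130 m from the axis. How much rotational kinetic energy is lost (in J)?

energy lost ≈ 0.120 J

The added mass arrives with no angular momentum about the axis, and any external torque about the axis is negligible, so the system's angular momentum is conserved.
Added inertia Σmr² = (0.168)(0.343)² + (0.794)(0.130)² = 0.03318 kg·m²; I_f = 0.1930 + 0.03318 = 0.2262 kg·m².
ω_f = I_p ω_i / I_f = (0.1930)(2.91) / 0.2262 = 2.483 rad/s.
KE_i = ½(0.1930)(2.910 rad/s)² = 0.8172 J; KE_f = ½(0.2262)(2.483)² = 0.6973 J.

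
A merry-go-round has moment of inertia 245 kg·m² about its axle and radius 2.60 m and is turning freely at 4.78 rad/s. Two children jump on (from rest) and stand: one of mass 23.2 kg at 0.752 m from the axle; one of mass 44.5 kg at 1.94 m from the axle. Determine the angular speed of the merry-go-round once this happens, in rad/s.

ω_f ≈ 2.75 rad/s

The added mass arrives with no angular momentum about the axle, and any external torque about the axle is negligible, so the system's angular momentum is conserved.
Added inertia Σmr² = (23.2)(0.752)² + (44.5)(1.94)² = 180.6 kg·m²; I_f = 245.0 + 180.6 = 425.6 kg·m².
ω_f = I_p ω_i / I_f = (245.0)(4.78) / 425.6 = 2.752 rad/s.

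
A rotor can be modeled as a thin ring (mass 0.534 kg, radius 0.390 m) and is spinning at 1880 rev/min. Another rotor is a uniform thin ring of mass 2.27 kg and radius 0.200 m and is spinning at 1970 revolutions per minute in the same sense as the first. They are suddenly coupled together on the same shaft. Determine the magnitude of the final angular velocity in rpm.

No external torque acts about the common axis, so total angular momentum is conserved.
Moments of inertia: I_A = (0.534)(0.390)² = 0.08122 kg·m²; I_B = (2.27)(0.200)² = 0.09080 kg·m².
Taking A's sense as positive: L = (0.08122)(1880) + (0.09080)(1970) = 331.6 kg·m²·rpm.
Combined I = 0.08122 + 0.09080 = 0.1720 kg·m².
ω_f = L / I = 331.6 / 0.1720 = 1928 rpm.

|ω_f| ≈ 1930 rpm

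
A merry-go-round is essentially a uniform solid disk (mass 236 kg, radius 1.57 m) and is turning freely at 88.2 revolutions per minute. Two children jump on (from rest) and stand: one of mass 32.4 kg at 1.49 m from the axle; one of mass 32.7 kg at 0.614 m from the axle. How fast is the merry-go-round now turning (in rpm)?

ω_f ≈ 68.4 rpm

No external torque acts about the axle; L_before = L_after.
I_p = ½(236)(1.57)² = 290.9 kg·m².
Added inertia Σmr² = (32.4)(1.49)² + (32.7)(0.614)² = 84.26 kg·m²; I_f = 290.9 + 84.26 = 375.1 kg·m².
ω_f = I_p ω_i / I_f = (290.9)(88.2) / 375.1 = 68.39 rpm.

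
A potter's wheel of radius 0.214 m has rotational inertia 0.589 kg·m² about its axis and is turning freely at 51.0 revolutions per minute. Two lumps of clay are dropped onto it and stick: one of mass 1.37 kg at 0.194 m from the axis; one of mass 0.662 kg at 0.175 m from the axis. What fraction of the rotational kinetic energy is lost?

fraction ≈ 0.109

The added mass arrives with no angular momentum about the axis, and any external torque about the axis is negligible, so the system's angular momentum is conserved.
Added inertia Σmr² = (1.37)(0.194)² + (0.662)(0.175)² = 0.07184 kg·m²; I_f = 0.5890 + 0.07184 = 0.6608 kg·m².
ω_f = I_p ω_i / I_f = (0.5890)(51.0) / 0.6608 = 45.46 rpm.
KE_i = ½(0.5890)(5.341 rad/s)² = 8.400 J; KE_f = ½(0.6608)(4.760)² = 7.487 J.
Fraction lost = 0.1087.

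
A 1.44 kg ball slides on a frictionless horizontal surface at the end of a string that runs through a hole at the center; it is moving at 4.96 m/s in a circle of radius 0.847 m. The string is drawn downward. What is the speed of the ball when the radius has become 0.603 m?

v₂ ≈ 6.97 m/s

Central (radial) force ⇒ zero torque about the center ⇒ m v r is constant.
v₂ = v₁ r₁ / r₂ = (4.96)(0.847) / (0.603) = 6.967 m/s.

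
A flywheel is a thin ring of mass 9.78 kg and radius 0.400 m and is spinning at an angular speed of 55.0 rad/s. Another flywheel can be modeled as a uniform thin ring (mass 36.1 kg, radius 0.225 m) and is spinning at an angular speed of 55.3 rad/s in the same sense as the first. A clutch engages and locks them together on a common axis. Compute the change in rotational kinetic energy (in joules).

The coupling torques are internal; angular momentum about the shared axis is conserved.
Moments of inertia: I_A = (9.78)(0.400)² = 1.565 kg·m²; I_B = (36.1)(0.225)² = 1.828 kg·m².
Taking A's sense as positive: L = (1.565)(55.0) + (1.828)(55.3) = 187.1 kg·m²·rad/s.
Combined I = 1.565 + 1.828 = 3.392 kg·m².
ω_f = L / I = 187.1 / 3.392 = 55.16 rad/s.
KE_i = ½ΣIω² = 5161 J; KE_f = ½(3.392)(55.16)² = 5161 J.

ΔKE ≈ -0.0379 J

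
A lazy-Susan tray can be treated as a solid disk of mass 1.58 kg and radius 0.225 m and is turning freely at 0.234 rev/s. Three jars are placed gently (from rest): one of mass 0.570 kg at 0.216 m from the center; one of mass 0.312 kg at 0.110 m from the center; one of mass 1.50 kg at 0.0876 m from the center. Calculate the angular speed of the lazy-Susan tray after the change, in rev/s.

ω_f ≈ 0.114 rev/s

No external torque acts about the center; L_before = L_after.
I_p = ½(1.58)(0.225)² = 0.03999 kg·m².
Added inertia Σmr² = (0.570)(0.216)² + (0.312)(0.110)² + (1.50)(0.0876)² = 0.04188 kg·m²; I_f = 0.03999 + 0.04188 = 0.08187 kg·m².
ω_f = I_p ω_i / I_f = (0.03999)(0.234) / 0.08187 = 0.1143 rev/s.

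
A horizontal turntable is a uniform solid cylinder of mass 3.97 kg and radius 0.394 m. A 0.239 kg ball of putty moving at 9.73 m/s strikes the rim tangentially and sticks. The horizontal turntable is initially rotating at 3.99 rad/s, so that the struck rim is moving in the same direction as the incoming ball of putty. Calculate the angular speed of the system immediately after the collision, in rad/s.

|ω_f| ≈ 6.22 rad/s

The axle reaction passes through the axle and exerts no torque about it; angular momentum about the axle is conserved through the impact.
I_p = ½(3.97)(0.394)² = 0.3081 kg·m². Taking the sense of the ball of putty's angular momentum as positive, L_{ball} = m v R = (0.239)(9.73)(0.394) = 0.9162 kg·m²/s.
L_i = +I_p ω_p + m v R = +(0.3081)(3.99) + 0.9162 = 2.146 kg·m²/s.
After sticking, I_f = I_p + m R² = 0.3081 + (0.239)(0.394)² = 0.3452 kg·m².
ω_f = L_i / I_f = 2.146 / 0.3452 = 6.215 rad/s.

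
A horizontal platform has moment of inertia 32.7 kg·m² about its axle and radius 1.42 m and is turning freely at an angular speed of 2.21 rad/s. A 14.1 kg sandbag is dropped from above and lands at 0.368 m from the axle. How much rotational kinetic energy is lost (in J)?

The added mass arrives with no angular momentum about the axle, and any external torque about the axle is negligible, so the system's angular momentum is conserved.
Added inertia Σmr² = (14.1)(0.368)² = 1.909 kg·m²; I_f = 32.70 + 1.909 = 34.61 kg·m².
ω_f = I_p ω_i / I_f = (32.70)(2.21) / 34.61 = 2.088 rad/s.
KE_i = ½(32.70)(2.210 rad/s)² = 79.86 J; KE_f = ½(34.61)(2.088)² = 75.45 J.

energy lost ≈ 4.41 J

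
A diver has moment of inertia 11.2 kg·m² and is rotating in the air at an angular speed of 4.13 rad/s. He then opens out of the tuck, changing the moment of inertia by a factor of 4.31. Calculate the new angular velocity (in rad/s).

ω₂ ≈ 0.958 rad/s

With no external torque about the axis, L is conserved: I₁ω₁ = I₂ω₂.
I₂ = 4.31 × 11.2 = 48.27 kg·m².
ω₂ = I₁ω₁ / I₂ = (11.20)(4.13 rad/s) / (48.27) = 0.9582 rad/s.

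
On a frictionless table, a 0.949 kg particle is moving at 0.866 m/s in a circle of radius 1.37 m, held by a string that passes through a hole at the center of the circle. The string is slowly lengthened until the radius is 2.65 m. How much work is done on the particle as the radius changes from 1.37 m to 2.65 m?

Central (radial) force ⇒ zero torque about the center ⇒ m v r is constant.
v₂ = v₁ r₁ / r₂ = (0.866)(1.37) / (2.65) = 0.4477 m/s.
W = ΔKE = ½m(v₂² − v₁²) = -0.2607 J.

W ≈ -0.261 J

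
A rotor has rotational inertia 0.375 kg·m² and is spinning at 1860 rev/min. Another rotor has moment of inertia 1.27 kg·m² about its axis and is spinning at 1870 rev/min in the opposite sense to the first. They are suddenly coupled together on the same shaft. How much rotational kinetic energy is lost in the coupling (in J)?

No external torque acts about the common axis, so total angular momentum is conserved.
Taking A's sense as positive: L = (0.3750)(1860) − (1.270)(1870) = -1677 kg·m²·rpm.
Combined I = 0.3750 + 1.270 = 1.645 kg·m².
ω_f = L / I = -1677 / 1.645 = -1020 rpm.
KE_i = ½ΣIω² = 31460 J; KE_f = ½(1.645)(106.8)² = 9379 J.

ΔKE lost ≈ 22100 J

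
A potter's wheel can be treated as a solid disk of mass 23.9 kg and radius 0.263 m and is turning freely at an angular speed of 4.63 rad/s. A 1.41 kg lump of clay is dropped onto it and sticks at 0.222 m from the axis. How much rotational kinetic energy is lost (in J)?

The added mass arrives with no angular momentum about the axis, and any external torque about the axis is negligible, so the system's angular momentum is conserved.
I_p = ½(23.9)(0.263)² = 0.8266 kg·m².
Added inertia Σmr² = (1.41)(0.222)² = 0.06949 kg·m²; I_f = 0.8266 + 0.06949 = 0.8961 kg·m².
ω_f = I_p ω_i / I_f = (0.8266)(4.63) / 0.8961 = 4.271 rad/s.
KE_i = ½(0.8266)(4.630 rad/s)² = 8.860 J; KE_f = ½(0.8961)(4.271)² = 8.172 J.

energy lost ≈ 0.687 J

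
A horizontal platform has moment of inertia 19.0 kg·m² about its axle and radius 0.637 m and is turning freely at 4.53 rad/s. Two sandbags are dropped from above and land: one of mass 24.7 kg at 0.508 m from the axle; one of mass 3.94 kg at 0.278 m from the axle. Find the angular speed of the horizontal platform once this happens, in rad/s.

ω_f ≈ 3.35 rad/s

The added mass arrives with no angular momentum about the axle, and any external torque about the axle is negligible, so the system's angular momentum is conserved.
Added inertia Σmr² = (24.7)(0.508)² + (3.94)(0.278)² = 6.679 kg·m²; I_f = 19.00 + 6.679 = 25.68 kg·m².
ω_f = I_p ω_i / I_f = (19.00)(4.53) / 25.68 = 3.352 rad/s.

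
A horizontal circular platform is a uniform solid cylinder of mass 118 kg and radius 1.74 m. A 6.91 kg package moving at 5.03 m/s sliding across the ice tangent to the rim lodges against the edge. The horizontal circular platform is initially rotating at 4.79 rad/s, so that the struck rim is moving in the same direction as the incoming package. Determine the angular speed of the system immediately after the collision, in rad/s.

|ω_f| ≈ 4.59 rad/s

About the central axle the impulsive forces during the collision are internal, so angular momentum about that axis is conserved.
I_p = ½(118)(1.74)² = 178.6 kg·m². Taking the sense of the package's angular momentum as positive, L_{package} = m v R = (6.91)(5.03)(1.74) = 60.48 kg·m²/s.
L_i = +I_p ω_p + m v R = +(178.6)(4.79) + 60.48 = 916.1 kg·m²/s.
After sticking, I_f = I_p + m R² = 178.6 + (6.91)(1.74)² = 199.5 kg·m².
ω_f = L_i / I_f = 916.1 / 199.5 = 4.591 rad/s.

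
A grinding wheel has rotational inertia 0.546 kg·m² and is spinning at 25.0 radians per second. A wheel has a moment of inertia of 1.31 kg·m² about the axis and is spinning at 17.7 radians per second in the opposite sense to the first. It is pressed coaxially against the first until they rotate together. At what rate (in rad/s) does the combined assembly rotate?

The coupling torques are internal; angular momentum about the shared axis is conserved.
Taking A's sense as positive: L = (0.5460)(25.0) − (1.310)(17.7) = -9.537 kg·m²·rad/s.
Combined I = 0.5460 + 1.310 = 1.856 kg·m².
ω_f = L / I = -9.537 / 1.856 = -5.138 rad/s.

|ω_f| ≈ 5.14 rad/s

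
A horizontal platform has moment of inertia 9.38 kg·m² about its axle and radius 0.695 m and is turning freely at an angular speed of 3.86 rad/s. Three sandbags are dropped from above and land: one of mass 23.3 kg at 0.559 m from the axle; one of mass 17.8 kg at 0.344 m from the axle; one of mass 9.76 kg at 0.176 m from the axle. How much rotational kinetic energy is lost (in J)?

energy lost ≈ 35.5 J

The added mass arrives with no angular momentum about the axle, and any external torque about the axle is negligible, so the system's angular momentum is conserved.
Added inertia Σmr² = (23.3)(0.559)² + (17.8)(0.344)² + (9.76)(0.176)² = 9.690 kg·m²; I_f = 9.380 + 9.690 = 19.07 kg·m².
ω_f = I_p ω_i / I_f = (9.380)(3.86) / 19.07 = 1.899 rad/s.
KE_i = ½(9.380)(3.860 rad/s)² = 69.88 J; KE_f = ½(19.07)(1.899)² = 34.37 J.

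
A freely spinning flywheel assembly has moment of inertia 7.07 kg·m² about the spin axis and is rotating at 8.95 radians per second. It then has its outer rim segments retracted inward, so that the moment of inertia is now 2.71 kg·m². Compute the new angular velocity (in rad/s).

No external torque acts about the spin axis, so angular momentum is conserved.
ω₂ = I₁ω₁ / I₂ = (7.070)(8.95 rad/s) / (2.710) = 23.35 rad/s.

ω₂ ≈ 23.3 rad/s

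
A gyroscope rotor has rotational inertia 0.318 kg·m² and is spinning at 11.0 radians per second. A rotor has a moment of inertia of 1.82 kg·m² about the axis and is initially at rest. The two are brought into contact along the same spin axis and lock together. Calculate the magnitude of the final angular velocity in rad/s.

No external torque acts about the common axis, so total angular momentum is conserved.
Taking A's sense as positive: L = (0.3180)(11.0) = 3.498 kg·m²·rad/s.
Combined I = 0.3180 + 1.820 = 2.138 kg·m².
ω_f = L / I = 3.498 / 2.138 = 1.636 rad/s.

|ω_f| ≈ 1.64 rad/s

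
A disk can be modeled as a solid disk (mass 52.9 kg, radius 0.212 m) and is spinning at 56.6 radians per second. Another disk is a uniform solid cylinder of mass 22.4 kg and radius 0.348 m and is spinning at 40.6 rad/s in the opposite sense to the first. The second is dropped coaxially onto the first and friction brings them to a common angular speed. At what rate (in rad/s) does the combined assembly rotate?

|ω_f| ≈ 4.80 rad/s

The coupling torques are internal; angular momentum about the shared axis is conserved.
Moments of inertia: I_A = ½(52.9)(0.212)² = 1.189 kg·m²; I_B = ½(22.4)(0.348)² = 1.356 kg·m².
Taking A's sense as positive: L = (1.189)(56.6) − (1.356)(40.6) = 12.22 kg·m²·rad/s.
Combined I = 1.189 + 1.356 = 2.545 kg·m².
ω_f = L / I = 12.22 / 2.545 = 4.800 rad/s.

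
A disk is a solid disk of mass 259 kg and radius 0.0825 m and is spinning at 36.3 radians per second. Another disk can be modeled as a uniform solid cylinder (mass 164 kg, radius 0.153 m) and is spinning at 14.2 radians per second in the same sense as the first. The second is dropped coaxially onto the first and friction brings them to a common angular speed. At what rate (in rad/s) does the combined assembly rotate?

The coupling torques are internal; angular momentum about the shared axis is conserved.
Moments of inertia: I_A = ½(259)(0.0825)² = 0.8814 kg·m²; I_B = ½(164)(0.153)² = 1.920 kg·m².
Taking A's sense as positive: L = (0.8814)(36.3) + (1.920)(14.2) = 59.25 kg·m²·rad/s.
Combined I = 0.8814 + 1.920 = 2.801 kg·m².
ω_f = L / I = 59.25 / 2.801 = 21.15 rad/s.

|ω_f| ≈ 21.2 rad/s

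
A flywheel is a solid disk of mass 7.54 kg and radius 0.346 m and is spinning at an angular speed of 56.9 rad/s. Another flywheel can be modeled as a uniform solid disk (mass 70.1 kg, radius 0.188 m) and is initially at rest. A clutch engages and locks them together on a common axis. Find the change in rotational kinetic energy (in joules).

The coupling torques are internal; angular momentum about the shared axis is conserved.
Moments of inertia: I_A = ½(7.54)(0.346)² = 0.4513 kg·m²; I_B = ½(70.1)(0.188)² = 1.239 kg·m².
Taking A's sense as positive: L = (0.4513)(56.9) = 25.68 kg·m²·rad/s.
Combined I = 0.4513 + 1.239 = 1.690 kg·m².
ω_f = L / I = 25.68 / 1.690 = 15.19 rad/s.
KE_i = ½ΣIω² = 730.6 J; KE_f = ½(1.690)(15.19)² = 195.1 J.

ΔKE ≈ -536 J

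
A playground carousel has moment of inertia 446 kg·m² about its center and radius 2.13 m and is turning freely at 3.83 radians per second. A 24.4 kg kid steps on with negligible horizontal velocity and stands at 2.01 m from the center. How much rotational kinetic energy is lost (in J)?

No external torque acts about the center; L_before = L_after.
Added inertia Σmr² = (24.4)(2.01)² = 98.58 kg·m²; I_f = 446.0 + 98.58 = 544.6 kg·m².
ω_f = I_p ω_i / I_f = (446.0)(3.83) / 544.6 = 3.137 rad/s.
KE_i = ½(446.0)(3.830 rad/s)² = 3271 J; KE_f = ½(544.6)(3.137)² = 2679 J.

energy lost ≈ 592 J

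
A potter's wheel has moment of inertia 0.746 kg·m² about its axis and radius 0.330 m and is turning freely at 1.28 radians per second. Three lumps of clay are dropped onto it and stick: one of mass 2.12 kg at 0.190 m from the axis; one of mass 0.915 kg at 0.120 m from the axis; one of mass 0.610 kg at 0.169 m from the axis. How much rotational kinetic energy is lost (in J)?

energy lost ≈ 0.0767 J

No external torque acts about the axis; L_before = L_after.
Added inertia Σmr² = (2.12)(0.190)² + (0.915)(0.120)² + (0.610)(0.169)² = 0.1071 kg·m²; I_f = 0.7460 + 0.1071 = 0.8531 kg·m².
ω_f = I_p ω_i / I_f = (0.7460)(1.28) / 0.8531 = 1.119 rad/s.
KE_i = ½(0.7460)(1.280 rad/s)² = 0.6111 J; KE_f = ½(0.8531)(1.119)² = 0.5344 J.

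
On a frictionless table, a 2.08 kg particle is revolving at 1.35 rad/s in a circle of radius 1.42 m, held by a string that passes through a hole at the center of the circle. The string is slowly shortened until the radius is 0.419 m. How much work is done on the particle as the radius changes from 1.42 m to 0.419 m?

The constraining force is radial, so m r² ω about the center is conserved.
ω₂ = ω₁ (r₁/r₂)² = (1.35)(1.42/0.419)² = 15.51 rad/s.
W = ΔKE = ½m(v₂² − v₁²) = 40.07 J.

W ≈ 40.1 J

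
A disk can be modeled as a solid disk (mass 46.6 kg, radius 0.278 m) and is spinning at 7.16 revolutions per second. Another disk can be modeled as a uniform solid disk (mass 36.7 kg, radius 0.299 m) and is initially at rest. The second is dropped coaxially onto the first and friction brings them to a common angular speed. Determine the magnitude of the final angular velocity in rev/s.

|ω_f| ≈ 3.75 rev/s

No external torque acts about the common axis, so total angular momentum is conserved.
Moments of inertia: I_A = ½(46.6)(0.278)² = 1.801 kg·m²; I_B = ½(36.7)(0.299)² = 1.641 kg·m².
Taking A's sense as positive: L = (1.801)(7.16) = 12.89 kg·m²·rev/s.
Combined I = 1.801 + 1.641 = 3.441 kg·m².
ω_f = L / I = 12.89 / 3.441 = 3.747 rev/s.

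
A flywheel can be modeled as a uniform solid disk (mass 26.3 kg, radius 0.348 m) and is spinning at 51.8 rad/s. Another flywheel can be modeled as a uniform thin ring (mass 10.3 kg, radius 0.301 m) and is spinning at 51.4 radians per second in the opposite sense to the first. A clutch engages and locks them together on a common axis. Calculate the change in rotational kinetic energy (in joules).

No external torque acts about the common axis, so total angular momentum is conserved.
Moments of inertia: I_A = ½(26.3)(0.348)² = 1.593 kg·m²; I_B = (10.3)(0.301)² = 0.9332 kg·m².
Taking A's sense as positive: L = (1.593)(51.8) − (0.9332)(51.4) = 34.53 kg·m²·rad/s.
Combined I = 1.593 + 0.9332 = 2.526 kg·m².
ω_f = L / I = 34.53 / 2.526 = 13.67 rad/s.
KE_i = ½ΣIω² = 3369 J; KE_f = ½(2.526)(13.67)² = 236.0 J.

ΔKE ≈ -3130 J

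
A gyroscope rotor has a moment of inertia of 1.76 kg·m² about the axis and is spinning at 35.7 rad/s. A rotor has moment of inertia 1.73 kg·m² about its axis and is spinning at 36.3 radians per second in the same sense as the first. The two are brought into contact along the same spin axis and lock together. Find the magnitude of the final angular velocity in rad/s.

No external torque acts about the common axis, so total angular momentum is conserved.
Taking A's sense as positive: L = (1.760)(35.7) + (1.730)(36.3) = 125.6 kg·m²·rad/s.
Combined I = 1.760 + 1.730 = 3.490 kg·m².
ω_f = L / I = 125.6 / 3.490 = 36.00 rad/s.

|ω_f| ≈ 36.0 rad/s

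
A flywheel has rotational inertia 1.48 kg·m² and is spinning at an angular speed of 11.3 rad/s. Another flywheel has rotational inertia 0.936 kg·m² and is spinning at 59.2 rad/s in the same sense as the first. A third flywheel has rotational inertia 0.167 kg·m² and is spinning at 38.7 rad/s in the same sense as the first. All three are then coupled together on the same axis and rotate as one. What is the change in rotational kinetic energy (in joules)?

The coupling torques are internal; angular momentum about the shared axis is conserved.
Taking A's sense as positive: L = (1.480)(11.3) + (0.9360)(59.2) + (0.1670)(38.7) = 78.60 kg·m²·rad/s.
Combined I = 1.480 + 0.9360 + 0.1670 = 2.583 kg·m².
ω_f = L / I = 78.60 / 2.583 = 30.43 rad/s.
KE_i = ½ΣIω² = 1860 J; KE_f = ½(2.583)(30.43)² = 1196 J.

ΔKE ≈ -664 J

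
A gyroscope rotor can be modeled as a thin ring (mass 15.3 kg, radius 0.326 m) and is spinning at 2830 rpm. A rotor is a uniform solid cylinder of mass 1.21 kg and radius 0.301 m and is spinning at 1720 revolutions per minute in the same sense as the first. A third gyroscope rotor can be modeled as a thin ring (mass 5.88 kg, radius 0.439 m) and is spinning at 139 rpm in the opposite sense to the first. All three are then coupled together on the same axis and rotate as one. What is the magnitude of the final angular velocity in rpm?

|ω_f| ≈ 1610 rpm

No external torque acts about the common axis, so total angular momentum is conserved.
Moments of inertia: I_A = (15.3)(0.326)² = 1.626 kg·m²; I_B = ½(1.21)(0.301)² = 0.05481 kg·m²; I_C = (5.88)(0.439)² = 1.133 kg·m².
Taking A's sense as positive: L = (1.626)(2830) + (0.05481)(1720) − (1.133)(139) = 4538 kg·m²·rpm.
Combined I = 1.626 + 0.05481 + 1.133 = 2.814 kg·m².
ω_f = L / I = 4538 / 2.814 = 1613 rpm.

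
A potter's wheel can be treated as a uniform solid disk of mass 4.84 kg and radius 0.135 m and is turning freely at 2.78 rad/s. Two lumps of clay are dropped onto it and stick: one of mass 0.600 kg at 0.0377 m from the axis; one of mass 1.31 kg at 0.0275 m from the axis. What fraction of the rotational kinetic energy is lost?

fraction ≈ 0.0401

The added mass arrives with no angular momentum about the axis, and any external torque about the axis is negligible, so the system's angular momentum is conserved.
I_p = ½(4.84)(0.135)² = 0.04410 kg·m².
Added inertia Σmr² = (0.600)(0.0377)² + (1.31)(0.0275)² = 0.001843 kg·m²; I_f = 0.04410 + 0.001843 = 0.04595 kg·m².
ω_f = I_p ω_i / I_f = (0.04410)(2.78) / 0.04595 = 2.668 rad/s.
KE_i = ½(0.04410)(2.780 rad/s)² = 0.1704 J; KE_f = ½(0.04595)(2.668)² = 0.1636 J.
Fraction lost = 0.04012.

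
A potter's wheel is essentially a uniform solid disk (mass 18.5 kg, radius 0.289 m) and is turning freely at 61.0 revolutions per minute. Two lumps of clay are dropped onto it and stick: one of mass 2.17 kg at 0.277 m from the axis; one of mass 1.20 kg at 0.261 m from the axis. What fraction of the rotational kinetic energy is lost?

fraction ≈ 0.243

The added mass arrives with no angular momentum about the axis, and any external torque about the axis is negligible, so the system's angular momentum is conserved.
I_p = ½(18.5)(0.289)² = 0.7726 kg·m².
Added inertia Σmr² = (2.17)(0.277)² + (1.20)(0.261)² = 0.2482 kg·m²; I_f = 0.7726 + 0.2482 = 1.021 kg·m².
ω_f = I_p ω_i / I_f = (0.7726)(61.0) / 1.021 = 46.17 rpm.
KE_i = ½(0.7726)(6.388 rad/s)² = 15.76 J; KE_f = ½(1.021)(4.834)² = 11.93 J.
Fraction lost = 0.2432.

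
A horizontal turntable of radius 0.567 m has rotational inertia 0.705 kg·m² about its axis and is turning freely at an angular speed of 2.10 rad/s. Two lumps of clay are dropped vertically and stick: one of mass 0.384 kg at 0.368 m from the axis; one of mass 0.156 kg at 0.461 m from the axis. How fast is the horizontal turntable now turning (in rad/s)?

No external torque acts about the axis; L_before = L_after.
Added inertia Σmr² = (0.384)(0.368)² + (0.156)(0.461)² = 0.08516 kg·m²; I_f = 0.7050 + 0.08516 = 0.7902 kg·m².
ω_f = I_p ω_i / I_f = (0.7050)(2.10) / 0.7902 = 1.874 rad/s.

ω_f ≈ 1.87 rad/s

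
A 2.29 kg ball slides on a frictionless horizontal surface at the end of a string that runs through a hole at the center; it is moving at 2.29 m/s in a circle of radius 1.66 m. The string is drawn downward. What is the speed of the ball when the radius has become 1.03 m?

Central (radial) force ⇒ zero torque about the center ⇒ m v r is constant.
v₂ = v₁ r₁ / r₂ = (2.29)(1.66) / (1.03) = 3.691 m/s.

v₂ ≈ 3.69 m/s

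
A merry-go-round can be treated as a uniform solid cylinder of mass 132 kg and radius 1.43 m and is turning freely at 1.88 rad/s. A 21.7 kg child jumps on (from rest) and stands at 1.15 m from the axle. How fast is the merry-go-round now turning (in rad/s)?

No external torque acts about the axle; L_before = L_after.
I_p = ½(132)(1.43)² = 135.0 kg·m².
Added inertia Σmr² = (21.7)(1.15)² = 28.70 kg·m²; I_f = 135.0 + 28.70 = 163.7 kg·m².
ω_f = I_p ω_i / I_f = (135.0)(1.88) / 163.7 = 1.550 rad/s.

ω_f ≈ 1.55 rad/s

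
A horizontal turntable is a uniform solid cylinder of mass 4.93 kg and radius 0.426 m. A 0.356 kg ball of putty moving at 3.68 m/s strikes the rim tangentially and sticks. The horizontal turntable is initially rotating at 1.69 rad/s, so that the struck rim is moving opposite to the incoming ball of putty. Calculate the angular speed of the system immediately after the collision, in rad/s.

About the axle the impulsive forces during the collision are internal, so angular momentum about that axis is conserved.
I_p = ½(4.93)(0.426)² = 0.4473 kg·m². Taking the sense of the ball of putty's angular momentum as positive, L_{ball} = m v R = (0.356)(3.68)(0.426) = 0.5581 kg·m²/s.
L_i = −I_p ω_p + m v R = −(0.4473)(1.69) + 0.5581 = -0.1979 kg·m²/s.
After sticking, I_f = I_p + m R² = 0.4473 + (0.356)(0.426)² = 0.5119 kg·m².
ω_f = L_i / I_f = -0.1979 / 0.5119 = -0.3866 rad/s.

|ω_f| ≈ 0.387 rad/s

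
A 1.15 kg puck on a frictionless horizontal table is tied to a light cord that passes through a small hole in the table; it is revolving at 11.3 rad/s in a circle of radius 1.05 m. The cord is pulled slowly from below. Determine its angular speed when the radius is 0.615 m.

The constraining force is radial, so m r² ω about the center is conserved.
ω₂ = ω₁ (r₁/r₂)² = (11.3)(1.05/0.615)² = 32.94 rad/s.

ω₂ ≈ 32.9 rad/s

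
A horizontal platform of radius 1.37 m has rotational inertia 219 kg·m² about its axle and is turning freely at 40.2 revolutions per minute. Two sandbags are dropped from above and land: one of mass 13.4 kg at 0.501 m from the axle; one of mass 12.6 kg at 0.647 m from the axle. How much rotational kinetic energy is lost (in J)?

The added mass arrives with no angular momentum about the axle, and any external torque about the axle is negligible, so the system's angular momentum is conserved.
Added inertia Σmr² = (13.4)(0.501)² + (12.6)(0.647)² = 8.638 kg·m²; I_f = 219.0 + 8.638 = 227.6 kg·m².
ω_f = I_p ω_i / I_f = (219.0)(40.2) / 227.6 = 38.67 rpm.
KE_i = ½(219.0)(4.210 rad/s)² = 1941 J; KE_f = ½(227.6)(4.050)² = 1867 J.

energy lost ≈ 73.6 J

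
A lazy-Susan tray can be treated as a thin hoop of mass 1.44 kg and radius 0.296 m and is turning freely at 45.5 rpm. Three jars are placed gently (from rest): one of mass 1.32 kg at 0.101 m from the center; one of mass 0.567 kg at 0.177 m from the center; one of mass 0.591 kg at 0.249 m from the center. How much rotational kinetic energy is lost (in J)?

No external torque acts about the center; L_before = L_after.
I_p = (1.44)(0.296)² = 0.1262 kg·m².
Added inertia Σmr² = (1.32)(0.101)² + (0.567)(0.177)² + (0.591)(0.249)² = 0.06787 kg·m²; I_f = 0.1262 + 0.06787 = 0.1940 kg·m².
ω_f = I_p ω_i / I_f = (0.1262)(45.5) / 0.1940 = 29.58 rpm.
KE_i = ½(0.1262)(4.765 rad/s)² = 1.432 J; KE_f = ½(0.1940)(3.098)² = 0.9312 J.

energy lost ≈ 0.501 J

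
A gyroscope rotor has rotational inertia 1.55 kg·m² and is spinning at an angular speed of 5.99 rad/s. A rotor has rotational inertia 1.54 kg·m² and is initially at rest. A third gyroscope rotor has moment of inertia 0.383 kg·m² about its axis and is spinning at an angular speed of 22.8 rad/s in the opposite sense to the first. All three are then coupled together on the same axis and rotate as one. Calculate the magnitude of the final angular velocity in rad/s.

|ω_f| ≈ 0.159 rad/s

No external torque acts about the common axis, so total angular momentum is conserved.
Taking A's sense as positive: L = (1.550)(5.99) − (0.3830)(22.8) = 0.5521 kg·m²·rad/s.
Combined I = 1.550 + 1.540 + 0.3830 = 3.473 kg·m².
ω_f = L / I = 0.5521 / 3.473 = 0.1590 rad/s.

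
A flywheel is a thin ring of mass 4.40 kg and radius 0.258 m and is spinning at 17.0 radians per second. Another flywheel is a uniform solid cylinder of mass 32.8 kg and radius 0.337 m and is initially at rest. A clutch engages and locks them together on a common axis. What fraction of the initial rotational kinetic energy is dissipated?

fraction ≈ 0.864

The coupling torques are internal; angular momentum about the shared axis is conserved.
Moments of inertia: I_A = (4.40)(0.258)² = 0.2929 kg·m²; I_B = ½(32.8)(0.337)² = 1.863 kg·m².
Taking A's sense as positive: L = (0.2929)(17.0) = 4.979 kg·m²·rad/s.
Combined I = 0.2929 + 1.863 = 2.155 kg·m².
ω_f = L / I = 4.979 / 2.155 = 2.310 rad/s.
KE_i = ½ΣIω² = 42.32 J; KE_f = ½(2.155)(2.310)² = 5.751 J.
Fraction dissipated = (KE_i − KE_f)/KE_i = 0.8641.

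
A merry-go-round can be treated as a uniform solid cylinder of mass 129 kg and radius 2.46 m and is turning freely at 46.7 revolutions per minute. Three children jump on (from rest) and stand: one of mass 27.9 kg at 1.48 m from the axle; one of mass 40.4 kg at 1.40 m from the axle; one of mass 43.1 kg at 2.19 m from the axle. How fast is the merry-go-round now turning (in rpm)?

ω_f ≈ 24.7 rpm

The added mass arrives with no angular momentum about the axle, and any external torque about the axle is negligible, so the system's angular momentum is conserved.
I_p = ½(129)(2.46)² = 390.3 kg·m².
Added inertia Σmr² = (27.9)(1.48)² + (40.4)(1.40)² + (43.1)(2.19)² = 347.0 kg·m²; I_f = 390.3 + 347.0 = 737.3 kg·m².
ω_f = I_p ω_i / I_f = (390.3)(46.7) / 737.3 = 24.72 rpm.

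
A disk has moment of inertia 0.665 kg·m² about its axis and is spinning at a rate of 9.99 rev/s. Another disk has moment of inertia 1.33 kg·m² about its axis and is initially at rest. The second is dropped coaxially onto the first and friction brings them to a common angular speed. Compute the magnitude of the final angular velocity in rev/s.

No external torque acts about the common axis, so total angular momentum is conserved.
Taking A's sense as positive: L = (0.6650)(9.99) = 6.643 kg·m²·rev/s.
Combined I = 0.6650 + 1.330 = 1.995 kg·m².
ω_f = L / I = 6.643 / 1.995 = 3.330 rev/s.

|ω_f| ≈ 3.33 rev/s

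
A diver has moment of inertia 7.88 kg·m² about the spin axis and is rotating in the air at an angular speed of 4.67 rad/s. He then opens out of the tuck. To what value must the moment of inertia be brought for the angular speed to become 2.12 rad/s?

No external torque acts about the spin axis, so angular momentum is conserved.
I₂ = I₁ω₁ / ω₂ = (7.88)(4.67) / (2.12) = 17.36 kg·m².

I₂ ≈ 17.4 kg·m²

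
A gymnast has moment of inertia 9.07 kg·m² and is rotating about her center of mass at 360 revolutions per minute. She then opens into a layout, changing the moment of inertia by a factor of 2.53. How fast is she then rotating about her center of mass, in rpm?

With no external torque about the axis, L is conserved: I₁ω₁ = I₂ω₂.
I₂ = 2.53 × 9.07 = 22.95 kg·m².
ω₂ = I₁ω₁ / I₂ = (9.070)(360 rpm) / (22.95) = 142.3 rpm.

ω₂ ≈ 142 rpm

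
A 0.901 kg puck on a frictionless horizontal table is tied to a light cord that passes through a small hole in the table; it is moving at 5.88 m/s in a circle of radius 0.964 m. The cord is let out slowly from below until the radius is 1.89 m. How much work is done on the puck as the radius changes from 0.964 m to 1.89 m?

Central (radial) force ⇒ zero torque about the center ⇒ m v r is constant.
v₂ = v₁ r₁ / r₂ = (5.88)(0.964) / (1.89) = 2.999 m/s.
W = ΔKE = ½m(v₂² − v₁²) = -11.52 J.

W ≈ -11.5 J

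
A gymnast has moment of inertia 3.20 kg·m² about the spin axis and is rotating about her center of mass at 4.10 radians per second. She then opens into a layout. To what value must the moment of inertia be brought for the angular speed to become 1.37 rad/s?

I₂ ≈ 9.58 kg·m²

With no external torque about the axis, L is conserved: I₁ω₁ = I₂ω₂.
I₂ = I₁ω₁ / ω₂ = (3.20)(4.10) / (1.37) = 9.577 kg·m².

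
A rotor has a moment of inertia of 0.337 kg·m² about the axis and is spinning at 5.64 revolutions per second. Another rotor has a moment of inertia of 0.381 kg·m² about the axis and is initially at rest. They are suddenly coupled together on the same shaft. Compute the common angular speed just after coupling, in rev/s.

No external torque acts about the common axis, so total angular momentum is conserved.
Taking A's sense as positive: L = (0.3370)(5.64) = 1.901 kg·m²·rev/s.
Combined I = 0.3370 + 0.3810 = 0.7180 kg·m².
ω_f = L / I = 1.901 / 0.7180 = 2.647 rev/s.

|ω_f| ≈ 2.65 rev/s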